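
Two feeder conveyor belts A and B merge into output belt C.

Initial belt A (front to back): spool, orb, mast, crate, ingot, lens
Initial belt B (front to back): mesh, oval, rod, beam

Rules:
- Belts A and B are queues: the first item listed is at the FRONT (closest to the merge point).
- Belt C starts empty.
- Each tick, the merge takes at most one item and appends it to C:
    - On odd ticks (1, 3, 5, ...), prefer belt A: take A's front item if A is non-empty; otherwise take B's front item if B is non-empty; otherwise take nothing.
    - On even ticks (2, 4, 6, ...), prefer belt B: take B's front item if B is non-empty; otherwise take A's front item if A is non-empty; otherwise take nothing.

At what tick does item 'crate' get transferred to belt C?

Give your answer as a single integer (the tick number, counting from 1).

Tick 1: prefer A, take spool from A; A=[orb,mast,crate,ingot,lens] B=[mesh,oval,rod,beam] C=[spool]
Tick 2: prefer B, take mesh from B; A=[orb,mast,crate,ingot,lens] B=[oval,rod,beam] C=[spool,mesh]
Tick 3: prefer A, take orb from A; A=[mast,crate,ingot,lens] B=[oval,rod,beam] C=[spool,mesh,orb]
Tick 4: prefer B, take oval from B; A=[mast,crate,ingot,lens] B=[rod,beam] C=[spool,mesh,orb,oval]
Tick 5: prefer A, take mast from A; A=[crate,ingot,lens] B=[rod,beam] C=[spool,mesh,orb,oval,mast]
Tick 6: prefer B, take rod from B; A=[crate,ingot,lens] B=[beam] C=[spool,mesh,orb,oval,mast,rod]
Tick 7: prefer A, take crate from A; A=[ingot,lens] B=[beam] C=[spool,mesh,orb,oval,mast,rod,crate]

Answer: 7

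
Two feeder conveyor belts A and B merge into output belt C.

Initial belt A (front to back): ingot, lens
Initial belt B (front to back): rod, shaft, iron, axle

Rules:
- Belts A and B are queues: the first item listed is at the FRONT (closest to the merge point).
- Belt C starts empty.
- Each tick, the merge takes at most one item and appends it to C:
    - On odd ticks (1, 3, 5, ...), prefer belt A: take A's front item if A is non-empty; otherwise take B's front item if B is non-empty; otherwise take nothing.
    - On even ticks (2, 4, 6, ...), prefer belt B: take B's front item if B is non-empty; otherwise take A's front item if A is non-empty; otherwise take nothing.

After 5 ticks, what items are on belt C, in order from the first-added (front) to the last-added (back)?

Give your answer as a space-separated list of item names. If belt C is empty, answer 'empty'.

Tick 1: prefer A, take ingot from A; A=[lens] B=[rod,shaft,iron,axle] C=[ingot]
Tick 2: prefer B, take rod from B; A=[lens] B=[shaft,iron,axle] C=[ingot,rod]
Tick 3: prefer A, take lens from A; A=[-] B=[shaft,iron,axle] C=[ingot,rod,lens]
Tick 4: prefer B, take shaft from B; A=[-] B=[iron,axle] C=[ingot,rod,lens,shaft]
Tick 5: prefer A, take iron from B; A=[-] B=[axle] C=[ingot,rod,lens,shaft,iron]

Answer: ingot rod lens shaft iron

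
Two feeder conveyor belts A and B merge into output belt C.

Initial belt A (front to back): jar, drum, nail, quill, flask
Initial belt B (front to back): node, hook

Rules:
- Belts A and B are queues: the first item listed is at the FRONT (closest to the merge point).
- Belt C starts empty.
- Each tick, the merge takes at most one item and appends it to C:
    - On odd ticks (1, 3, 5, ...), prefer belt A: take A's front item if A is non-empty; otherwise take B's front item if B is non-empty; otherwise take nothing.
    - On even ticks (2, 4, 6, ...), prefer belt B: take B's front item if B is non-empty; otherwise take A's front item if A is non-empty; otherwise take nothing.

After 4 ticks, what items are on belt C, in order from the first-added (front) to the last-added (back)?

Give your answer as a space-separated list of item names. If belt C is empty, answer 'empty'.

Answer: jar node drum hook

Derivation:
Tick 1: prefer A, take jar from A; A=[drum,nail,quill,flask] B=[node,hook] C=[jar]
Tick 2: prefer B, take node from B; A=[drum,nail,quill,flask] B=[hook] C=[jar,node]
Tick 3: prefer A, take drum from A; A=[nail,quill,flask] B=[hook] C=[jar,node,drum]
Tick 4: prefer B, take hook from B; A=[nail,quill,flask] B=[-] C=[jar,node,drum,hook]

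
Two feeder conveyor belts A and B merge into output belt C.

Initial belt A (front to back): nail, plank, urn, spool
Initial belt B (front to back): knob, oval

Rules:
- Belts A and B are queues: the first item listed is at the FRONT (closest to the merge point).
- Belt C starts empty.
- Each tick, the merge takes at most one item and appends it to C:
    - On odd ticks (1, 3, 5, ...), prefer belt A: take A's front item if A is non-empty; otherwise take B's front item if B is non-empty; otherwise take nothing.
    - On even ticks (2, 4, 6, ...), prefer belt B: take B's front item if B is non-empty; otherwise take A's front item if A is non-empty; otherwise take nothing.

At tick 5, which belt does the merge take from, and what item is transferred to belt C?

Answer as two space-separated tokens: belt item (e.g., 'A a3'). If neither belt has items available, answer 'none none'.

Tick 1: prefer A, take nail from A; A=[plank,urn,spool] B=[knob,oval] C=[nail]
Tick 2: prefer B, take knob from B; A=[plank,urn,spool] B=[oval] C=[nail,knob]
Tick 3: prefer A, take plank from A; A=[urn,spool] B=[oval] C=[nail,knob,plank]
Tick 4: prefer B, take oval from B; A=[urn,spool] B=[-] C=[nail,knob,plank,oval]
Tick 5: prefer A, take urn from A; A=[spool] B=[-] C=[nail,knob,plank,oval,urn]

Answer: A urn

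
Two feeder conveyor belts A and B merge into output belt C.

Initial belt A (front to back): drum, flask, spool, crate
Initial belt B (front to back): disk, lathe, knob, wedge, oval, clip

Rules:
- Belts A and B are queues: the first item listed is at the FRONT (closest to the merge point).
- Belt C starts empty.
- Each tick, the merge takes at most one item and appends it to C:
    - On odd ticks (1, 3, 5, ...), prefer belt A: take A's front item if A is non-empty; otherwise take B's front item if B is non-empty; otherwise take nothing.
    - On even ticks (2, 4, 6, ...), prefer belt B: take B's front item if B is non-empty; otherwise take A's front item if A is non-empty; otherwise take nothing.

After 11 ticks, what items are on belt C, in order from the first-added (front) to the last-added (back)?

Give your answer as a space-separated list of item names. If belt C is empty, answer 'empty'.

Answer: drum disk flask lathe spool knob crate wedge oval clip

Derivation:
Tick 1: prefer A, take drum from A; A=[flask,spool,crate] B=[disk,lathe,knob,wedge,oval,clip] C=[drum]
Tick 2: prefer B, take disk from B; A=[flask,spool,crate] B=[lathe,knob,wedge,oval,clip] C=[drum,disk]
Tick 3: prefer A, take flask from A; A=[spool,crate] B=[lathe,knob,wedge,oval,clip] C=[drum,disk,flask]
Tick 4: prefer B, take lathe from B; A=[spool,crate] B=[knob,wedge,oval,clip] C=[drum,disk,flask,lathe]
Tick 5: prefer A, take spool from A; A=[crate] B=[knob,wedge,oval,clip] C=[drum,disk,flask,lathe,spool]
Tick 6: prefer B, take knob from B; A=[crate] B=[wedge,oval,clip] C=[drum,disk,flask,lathe,spool,knob]
Tick 7: prefer A, take crate from A; A=[-] B=[wedge,oval,clip] C=[drum,disk,flask,lathe,spool,knob,crate]
Tick 8: prefer B, take wedge from B; A=[-] B=[oval,clip] C=[drum,disk,flask,lathe,spool,knob,crate,wedge]
Tick 9: prefer A, take oval from B; A=[-] B=[clip] C=[drum,disk,flask,lathe,spool,knob,crate,wedge,oval]
Tick 10: prefer B, take clip from B; A=[-] B=[-] C=[drum,disk,flask,lathe,spool,knob,crate,wedge,oval,clip]
Tick 11: prefer A, both empty, nothing taken; A=[-] B=[-] C=[drum,disk,flask,lathe,spool,knob,crate,wedge,oval,clip]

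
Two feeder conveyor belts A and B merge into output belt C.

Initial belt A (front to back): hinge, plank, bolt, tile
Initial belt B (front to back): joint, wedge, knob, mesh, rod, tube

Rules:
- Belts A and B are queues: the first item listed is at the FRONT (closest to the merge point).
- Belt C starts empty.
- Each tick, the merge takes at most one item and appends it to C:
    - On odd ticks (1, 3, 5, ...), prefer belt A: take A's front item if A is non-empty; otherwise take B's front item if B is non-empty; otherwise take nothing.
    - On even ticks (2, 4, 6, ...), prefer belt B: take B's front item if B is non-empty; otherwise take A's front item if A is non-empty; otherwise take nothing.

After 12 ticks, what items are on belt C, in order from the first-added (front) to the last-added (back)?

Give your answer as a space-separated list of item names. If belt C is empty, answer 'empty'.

Answer: hinge joint plank wedge bolt knob tile mesh rod tube

Derivation:
Tick 1: prefer A, take hinge from A; A=[plank,bolt,tile] B=[joint,wedge,knob,mesh,rod,tube] C=[hinge]
Tick 2: prefer B, take joint from B; A=[plank,bolt,tile] B=[wedge,knob,mesh,rod,tube] C=[hinge,joint]
Tick 3: prefer A, take plank from A; A=[bolt,tile] B=[wedge,knob,mesh,rod,tube] C=[hinge,joint,plank]
Tick 4: prefer B, take wedge from B; A=[bolt,tile] B=[knob,mesh,rod,tube] C=[hinge,joint,plank,wedge]
Tick 5: prefer A, take bolt from A; A=[tile] B=[knob,mesh,rod,tube] C=[hinge,joint,plank,wedge,bolt]
Tick 6: prefer B, take knob from B; A=[tile] B=[mesh,rod,tube] C=[hinge,joint,plank,wedge,bolt,knob]
Tick 7: prefer A, take tile from A; A=[-] B=[mesh,rod,tube] C=[hinge,joint,plank,wedge,bolt,knob,tile]
Tick 8: prefer B, take mesh from B; A=[-] B=[rod,tube] C=[hinge,joint,plank,wedge,bolt,knob,tile,mesh]
Tick 9: prefer A, take rod from B; A=[-] B=[tube] C=[hinge,joint,plank,wedge,bolt,knob,tile,mesh,rod]
Tick 10: prefer B, take tube from B; A=[-] B=[-] C=[hinge,joint,plank,wedge,bolt,knob,tile,mesh,rod,tube]
Tick 11: prefer A, both empty, nothing taken; A=[-] B=[-] C=[hinge,joint,plank,wedge,bolt,knob,tile,mesh,rod,tube]
Tick 12: prefer B, both empty, nothing taken; A=[-] B=[-] C=[hinge,joint,plank,wedge,bolt,knob,tile,mesh,rod,tube]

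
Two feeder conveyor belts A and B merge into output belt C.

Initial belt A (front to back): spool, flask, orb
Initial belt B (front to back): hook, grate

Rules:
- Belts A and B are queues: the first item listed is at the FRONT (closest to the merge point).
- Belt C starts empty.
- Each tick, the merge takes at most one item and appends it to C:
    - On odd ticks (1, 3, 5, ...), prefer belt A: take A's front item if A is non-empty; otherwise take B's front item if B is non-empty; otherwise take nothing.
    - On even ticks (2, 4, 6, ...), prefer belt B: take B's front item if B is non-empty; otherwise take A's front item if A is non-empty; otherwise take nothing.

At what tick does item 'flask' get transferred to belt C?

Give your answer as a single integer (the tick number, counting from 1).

Tick 1: prefer A, take spool from A; A=[flask,orb] B=[hook,grate] C=[spool]
Tick 2: prefer B, take hook from B; A=[flask,orb] B=[grate] C=[spool,hook]
Tick 3: prefer A, take flask from A; A=[orb] B=[grate] C=[spool,hook,flask]

Answer: 3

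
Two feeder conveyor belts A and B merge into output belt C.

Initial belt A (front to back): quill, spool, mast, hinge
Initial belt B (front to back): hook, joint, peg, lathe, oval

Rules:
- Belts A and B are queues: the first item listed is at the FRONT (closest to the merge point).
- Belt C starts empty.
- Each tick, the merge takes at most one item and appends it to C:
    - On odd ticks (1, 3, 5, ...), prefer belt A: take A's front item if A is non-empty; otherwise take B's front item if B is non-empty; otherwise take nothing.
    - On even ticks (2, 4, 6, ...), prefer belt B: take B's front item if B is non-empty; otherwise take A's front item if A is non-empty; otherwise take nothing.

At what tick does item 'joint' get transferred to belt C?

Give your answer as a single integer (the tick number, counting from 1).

Tick 1: prefer A, take quill from A; A=[spool,mast,hinge] B=[hook,joint,peg,lathe,oval] C=[quill]
Tick 2: prefer B, take hook from B; A=[spool,mast,hinge] B=[joint,peg,lathe,oval] C=[quill,hook]
Tick 3: prefer A, take spool from A; A=[mast,hinge] B=[joint,peg,lathe,oval] C=[quill,hook,spool]
Tick 4: prefer B, take joint from B; A=[mast,hinge] B=[peg,lathe,oval] C=[quill,hook,spool,joint]

Answer: 4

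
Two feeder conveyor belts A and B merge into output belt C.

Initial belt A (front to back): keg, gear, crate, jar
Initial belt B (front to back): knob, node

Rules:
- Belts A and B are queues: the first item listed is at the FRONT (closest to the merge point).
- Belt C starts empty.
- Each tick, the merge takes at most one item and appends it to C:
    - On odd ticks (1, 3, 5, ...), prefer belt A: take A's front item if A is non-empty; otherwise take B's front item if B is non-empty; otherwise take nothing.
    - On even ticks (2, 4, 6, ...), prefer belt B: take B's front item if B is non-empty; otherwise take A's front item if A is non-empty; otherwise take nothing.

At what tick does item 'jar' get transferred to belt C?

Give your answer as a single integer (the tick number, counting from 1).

Tick 1: prefer A, take keg from A; A=[gear,crate,jar] B=[knob,node] C=[keg]
Tick 2: prefer B, take knob from B; A=[gear,crate,jar] B=[node] C=[keg,knob]
Tick 3: prefer A, take gear from A; A=[crate,jar] B=[node] C=[keg,knob,gear]
Tick 4: prefer B, take node from B; A=[crate,jar] B=[-] C=[keg,knob,gear,node]
Tick 5: prefer A, take crate from A; A=[jar] B=[-] C=[keg,knob,gear,node,crate]
Tick 6: prefer B, take jar from A; A=[-] B=[-] C=[keg,knob,gear,node,crate,jar]

Answer: 6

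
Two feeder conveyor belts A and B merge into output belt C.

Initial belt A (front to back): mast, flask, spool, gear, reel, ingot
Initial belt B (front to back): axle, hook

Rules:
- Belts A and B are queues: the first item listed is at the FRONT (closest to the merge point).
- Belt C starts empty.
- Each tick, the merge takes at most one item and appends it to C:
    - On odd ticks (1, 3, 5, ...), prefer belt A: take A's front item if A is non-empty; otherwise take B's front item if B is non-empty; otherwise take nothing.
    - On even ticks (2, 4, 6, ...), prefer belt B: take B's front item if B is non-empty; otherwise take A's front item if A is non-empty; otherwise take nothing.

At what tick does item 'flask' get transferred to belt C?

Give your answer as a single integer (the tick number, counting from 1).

Tick 1: prefer A, take mast from A; A=[flask,spool,gear,reel,ingot] B=[axle,hook] C=[mast]
Tick 2: prefer B, take axle from B; A=[flask,spool,gear,reel,ingot] B=[hook] C=[mast,axle]
Tick 3: prefer A, take flask from A; A=[spool,gear,reel,ingot] B=[hook] C=[mast,axle,flask]

Answer: 3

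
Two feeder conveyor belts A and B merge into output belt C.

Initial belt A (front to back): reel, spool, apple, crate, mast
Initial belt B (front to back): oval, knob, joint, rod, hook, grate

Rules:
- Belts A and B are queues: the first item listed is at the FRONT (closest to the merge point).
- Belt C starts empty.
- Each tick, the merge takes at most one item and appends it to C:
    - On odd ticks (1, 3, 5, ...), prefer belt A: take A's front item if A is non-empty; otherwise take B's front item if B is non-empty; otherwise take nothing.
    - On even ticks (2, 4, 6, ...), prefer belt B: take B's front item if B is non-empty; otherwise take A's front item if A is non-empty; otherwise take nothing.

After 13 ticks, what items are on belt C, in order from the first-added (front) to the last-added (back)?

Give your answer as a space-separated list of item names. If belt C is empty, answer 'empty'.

Answer: reel oval spool knob apple joint crate rod mast hook grate

Derivation:
Tick 1: prefer A, take reel from A; A=[spool,apple,crate,mast] B=[oval,knob,joint,rod,hook,grate] C=[reel]
Tick 2: prefer B, take oval from B; A=[spool,apple,crate,mast] B=[knob,joint,rod,hook,grate] C=[reel,oval]
Tick 3: prefer A, take spool from A; A=[apple,crate,mast] B=[knob,joint,rod,hook,grate] C=[reel,oval,spool]
Tick 4: prefer B, take knob from B; A=[apple,crate,mast] B=[joint,rod,hook,grate] C=[reel,oval,spool,knob]
Tick 5: prefer A, take apple from A; A=[crate,mast] B=[joint,rod,hook,grate] C=[reel,oval,spool,knob,apple]
Tick 6: prefer B, take joint from B; A=[crate,mast] B=[rod,hook,grate] C=[reel,oval,spool,knob,apple,joint]
Tick 7: prefer A, take crate from A; A=[mast] B=[rod,hook,grate] C=[reel,oval,spool,knob,apple,joint,crate]
Tick 8: prefer B, take rod from B; A=[mast] B=[hook,grate] C=[reel,oval,spool,knob,apple,joint,crate,rod]
Tick 9: prefer A, take mast from A; A=[-] B=[hook,grate] C=[reel,oval,spool,knob,apple,joint,crate,rod,mast]
Tick 10: prefer B, take hook from B; A=[-] B=[grate] C=[reel,oval,spool,knob,apple,joint,crate,rod,mast,hook]
Tick 11: prefer A, take grate from B; A=[-] B=[-] C=[reel,oval,spool,knob,apple,joint,crate,rod,mast,hook,grate]
Tick 12: prefer B, both empty, nothing taken; A=[-] B=[-] C=[reel,oval,spool,knob,apple,joint,crate,rod,mast,hook,grate]
Tick 13: prefer A, both empty, nothing taken; A=[-] B=[-] C=[reel,oval,spool,knob,apple,joint,crate,rod,mast,hook,grate]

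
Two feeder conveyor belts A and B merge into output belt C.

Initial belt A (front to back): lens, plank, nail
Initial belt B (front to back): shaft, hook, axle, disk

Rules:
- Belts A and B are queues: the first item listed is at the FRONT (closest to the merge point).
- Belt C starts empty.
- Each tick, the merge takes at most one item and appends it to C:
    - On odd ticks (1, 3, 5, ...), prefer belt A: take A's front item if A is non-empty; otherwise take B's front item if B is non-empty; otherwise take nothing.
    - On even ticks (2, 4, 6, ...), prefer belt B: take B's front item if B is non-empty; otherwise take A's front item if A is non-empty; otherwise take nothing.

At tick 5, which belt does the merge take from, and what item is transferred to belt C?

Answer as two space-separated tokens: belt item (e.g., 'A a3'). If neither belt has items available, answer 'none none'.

Tick 1: prefer A, take lens from A; A=[plank,nail] B=[shaft,hook,axle,disk] C=[lens]
Tick 2: prefer B, take shaft from B; A=[plank,nail] B=[hook,axle,disk] C=[lens,shaft]
Tick 3: prefer A, take plank from A; A=[nail] B=[hook,axle,disk] C=[lens,shaft,plank]
Tick 4: prefer B, take hook from B; A=[nail] B=[axle,disk] C=[lens,shaft,plank,hook]
Tick 5: prefer A, take nail from A; A=[-] B=[axle,disk] C=[lens,shaft,plank,hook,nail]

Answer: A nail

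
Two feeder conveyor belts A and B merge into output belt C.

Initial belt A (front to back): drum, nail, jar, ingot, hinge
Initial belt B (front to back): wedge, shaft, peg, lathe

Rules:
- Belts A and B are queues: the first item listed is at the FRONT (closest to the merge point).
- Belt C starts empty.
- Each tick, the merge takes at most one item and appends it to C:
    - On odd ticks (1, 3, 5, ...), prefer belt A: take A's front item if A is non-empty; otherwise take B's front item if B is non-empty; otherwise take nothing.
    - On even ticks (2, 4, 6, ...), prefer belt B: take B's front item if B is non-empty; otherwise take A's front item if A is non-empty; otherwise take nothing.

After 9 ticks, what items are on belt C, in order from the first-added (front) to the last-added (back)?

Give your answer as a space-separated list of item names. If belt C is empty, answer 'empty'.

Answer: drum wedge nail shaft jar peg ingot lathe hinge

Derivation:
Tick 1: prefer A, take drum from A; A=[nail,jar,ingot,hinge] B=[wedge,shaft,peg,lathe] C=[drum]
Tick 2: prefer B, take wedge from B; A=[nail,jar,ingot,hinge] B=[shaft,peg,lathe] C=[drum,wedge]
Tick 3: prefer A, take nail from A; A=[jar,ingot,hinge] B=[shaft,peg,lathe] C=[drum,wedge,nail]
Tick 4: prefer B, take shaft from B; A=[jar,ingot,hinge] B=[peg,lathe] C=[drum,wedge,nail,shaft]
Tick 5: prefer A, take jar from A; A=[ingot,hinge] B=[peg,lathe] C=[drum,wedge,nail,shaft,jar]
Tick 6: prefer B, take peg from B; A=[ingot,hinge] B=[lathe] C=[drum,wedge,nail,shaft,jar,peg]
Tick 7: prefer A, take ingot from A; A=[hinge] B=[lathe] C=[drum,wedge,nail,shaft,jar,peg,ingot]
Tick 8: prefer B, take lathe from B; A=[hinge] B=[-] C=[drum,wedge,nail,shaft,jar,peg,ingot,lathe]
Tick 9: prefer A, take hinge from A; A=[-] B=[-] C=[drum,wedge,nail,shaft,jar,peg,ingot,lathe,hinge]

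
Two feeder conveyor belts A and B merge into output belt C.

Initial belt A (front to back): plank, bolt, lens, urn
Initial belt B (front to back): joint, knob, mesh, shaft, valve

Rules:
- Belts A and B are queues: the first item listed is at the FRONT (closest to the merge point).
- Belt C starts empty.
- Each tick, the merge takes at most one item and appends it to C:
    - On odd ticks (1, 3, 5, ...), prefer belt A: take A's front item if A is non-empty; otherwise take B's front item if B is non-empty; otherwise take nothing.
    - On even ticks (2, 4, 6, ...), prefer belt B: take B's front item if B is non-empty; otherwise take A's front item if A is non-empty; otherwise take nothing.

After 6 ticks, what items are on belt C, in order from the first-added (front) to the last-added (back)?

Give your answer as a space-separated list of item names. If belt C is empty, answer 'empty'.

Tick 1: prefer A, take plank from A; A=[bolt,lens,urn] B=[joint,knob,mesh,shaft,valve] C=[plank]
Tick 2: prefer B, take joint from B; A=[bolt,lens,urn] B=[knob,mesh,shaft,valve] C=[plank,joint]
Tick 3: prefer A, take bolt from A; A=[lens,urn] B=[knob,mesh,shaft,valve] C=[plank,joint,bolt]
Tick 4: prefer B, take knob from B; A=[lens,urn] B=[mesh,shaft,valve] C=[plank,joint,bolt,knob]
Tick 5: prefer A, take lens from A; A=[urn] B=[mesh,shaft,valve] C=[plank,joint,bolt,knob,lens]
Tick 6: prefer B, take mesh from B; A=[urn] B=[shaft,valve] C=[plank,joint,bolt,knob,lens,mesh]

Answer: plank joint bolt knob lens mesh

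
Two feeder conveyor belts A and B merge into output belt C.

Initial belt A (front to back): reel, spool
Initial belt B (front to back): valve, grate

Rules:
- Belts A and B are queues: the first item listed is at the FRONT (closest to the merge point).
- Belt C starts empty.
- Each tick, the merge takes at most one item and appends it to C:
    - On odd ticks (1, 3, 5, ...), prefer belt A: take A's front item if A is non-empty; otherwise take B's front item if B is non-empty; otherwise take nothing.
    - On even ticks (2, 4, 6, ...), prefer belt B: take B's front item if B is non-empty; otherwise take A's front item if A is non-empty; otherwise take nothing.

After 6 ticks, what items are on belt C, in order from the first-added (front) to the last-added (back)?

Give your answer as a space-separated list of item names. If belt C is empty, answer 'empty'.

Tick 1: prefer A, take reel from A; A=[spool] B=[valve,grate] C=[reel]
Tick 2: prefer B, take valve from B; A=[spool] B=[grate] C=[reel,valve]
Tick 3: prefer A, take spool from A; A=[-] B=[grate] C=[reel,valve,spool]
Tick 4: prefer B, take grate from B; A=[-] B=[-] C=[reel,valve,spool,grate]
Tick 5: prefer A, both empty, nothing taken; A=[-] B=[-] C=[reel,valve,spool,grate]
Tick 6: prefer B, both empty, nothing taken; A=[-] B=[-] C=[reel,valve,spool,grate]

Answer: reel valve spool grate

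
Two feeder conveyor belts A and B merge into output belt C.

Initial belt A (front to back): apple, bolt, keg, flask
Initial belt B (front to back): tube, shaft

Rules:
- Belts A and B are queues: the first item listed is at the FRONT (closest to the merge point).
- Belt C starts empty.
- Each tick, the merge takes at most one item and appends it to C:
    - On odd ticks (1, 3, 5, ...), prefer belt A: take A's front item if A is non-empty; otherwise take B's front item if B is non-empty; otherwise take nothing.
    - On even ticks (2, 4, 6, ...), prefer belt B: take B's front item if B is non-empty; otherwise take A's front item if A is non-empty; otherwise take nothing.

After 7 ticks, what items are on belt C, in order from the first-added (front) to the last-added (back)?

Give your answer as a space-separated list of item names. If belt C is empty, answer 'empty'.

Answer: apple tube bolt shaft keg flask

Derivation:
Tick 1: prefer A, take apple from A; A=[bolt,keg,flask] B=[tube,shaft] C=[apple]
Tick 2: prefer B, take tube from B; A=[bolt,keg,flask] B=[shaft] C=[apple,tube]
Tick 3: prefer A, take bolt from A; A=[keg,flask] B=[shaft] C=[apple,tube,bolt]
Tick 4: prefer B, take shaft from B; A=[keg,flask] B=[-] C=[apple,tube,bolt,shaft]
Tick 5: prefer A, take keg from A; A=[flask] B=[-] C=[apple,tube,bolt,shaft,keg]
Tick 6: prefer B, take flask from A; A=[-] B=[-] C=[apple,tube,bolt,shaft,keg,flask]
Tick 7: prefer A, both empty, nothing taken; A=[-] B=[-] C=[apple,tube,bolt,shaft,keg,flask]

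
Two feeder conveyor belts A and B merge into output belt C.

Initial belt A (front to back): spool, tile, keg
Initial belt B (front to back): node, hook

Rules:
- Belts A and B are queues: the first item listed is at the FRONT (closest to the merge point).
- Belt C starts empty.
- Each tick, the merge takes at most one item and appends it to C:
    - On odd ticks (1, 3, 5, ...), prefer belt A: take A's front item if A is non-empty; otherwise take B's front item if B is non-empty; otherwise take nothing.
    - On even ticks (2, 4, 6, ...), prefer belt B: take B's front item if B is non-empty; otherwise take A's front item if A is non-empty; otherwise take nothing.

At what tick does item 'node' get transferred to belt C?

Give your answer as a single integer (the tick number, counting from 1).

Answer: 2

Derivation:
Tick 1: prefer A, take spool from A; A=[tile,keg] B=[node,hook] C=[spool]
Tick 2: prefer B, take node from B; A=[tile,keg] B=[hook] C=[spool,node]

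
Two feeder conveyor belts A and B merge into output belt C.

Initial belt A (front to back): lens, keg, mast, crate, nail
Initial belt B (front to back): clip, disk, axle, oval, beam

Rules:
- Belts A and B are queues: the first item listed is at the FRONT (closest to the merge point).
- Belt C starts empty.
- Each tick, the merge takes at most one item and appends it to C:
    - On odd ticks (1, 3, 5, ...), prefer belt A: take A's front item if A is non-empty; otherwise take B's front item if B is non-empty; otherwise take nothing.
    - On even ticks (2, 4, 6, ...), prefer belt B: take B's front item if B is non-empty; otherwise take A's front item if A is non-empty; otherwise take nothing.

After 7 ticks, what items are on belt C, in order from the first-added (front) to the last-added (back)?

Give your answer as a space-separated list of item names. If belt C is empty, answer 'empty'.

Tick 1: prefer A, take lens from A; A=[keg,mast,crate,nail] B=[clip,disk,axle,oval,beam] C=[lens]
Tick 2: prefer B, take clip from B; A=[keg,mast,crate,nail] B=[disk,axle,oval,beam] C=[lens,clip]
Tick 3: prefer A, take keg from A; A=[mast,crate,nail] B=[disk,axle,oval,beam] C=[lens,clip,keg]
Tick 4: prefer B, take disk from B; A=[mast,crate,nail] B=[axle,oval,beam] C=[lens,clip,keg,disk]
Tick 5: prefer A, take mast from A; A=[crate,nail] B=[axle,oval,beam] C=[lens,clip,keg,disk,mast]
Tick 6: prefer B, take axle from B; A=[crate,nail] B=[oval,beam] C=[lens,clip,keg,disk,mast,axle]
Tick 7: prefer A, take crate from A; A=[nail] B=[oval,beam] C=[lens,clip,keg,disk,mast,axle,crate]

Answer: lens clip keg disk mast axle crate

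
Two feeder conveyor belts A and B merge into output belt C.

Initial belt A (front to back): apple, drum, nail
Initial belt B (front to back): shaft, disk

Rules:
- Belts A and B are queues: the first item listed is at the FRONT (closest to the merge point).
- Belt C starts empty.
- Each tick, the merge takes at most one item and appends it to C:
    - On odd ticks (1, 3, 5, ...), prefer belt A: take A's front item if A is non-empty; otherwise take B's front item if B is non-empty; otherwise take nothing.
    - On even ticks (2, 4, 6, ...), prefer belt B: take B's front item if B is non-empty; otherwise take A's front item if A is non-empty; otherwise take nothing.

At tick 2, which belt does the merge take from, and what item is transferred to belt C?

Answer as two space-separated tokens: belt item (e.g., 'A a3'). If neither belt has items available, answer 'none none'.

Answer: B shaft

Derivation:
Tick 1: prefer A, take apple from A; A=[drum,nail] B=[shaft,disk] C=[apple]
Tick 2: prefer B, take shaft from B; A=[drum,nail] B=[disk] C=[apple,shaft]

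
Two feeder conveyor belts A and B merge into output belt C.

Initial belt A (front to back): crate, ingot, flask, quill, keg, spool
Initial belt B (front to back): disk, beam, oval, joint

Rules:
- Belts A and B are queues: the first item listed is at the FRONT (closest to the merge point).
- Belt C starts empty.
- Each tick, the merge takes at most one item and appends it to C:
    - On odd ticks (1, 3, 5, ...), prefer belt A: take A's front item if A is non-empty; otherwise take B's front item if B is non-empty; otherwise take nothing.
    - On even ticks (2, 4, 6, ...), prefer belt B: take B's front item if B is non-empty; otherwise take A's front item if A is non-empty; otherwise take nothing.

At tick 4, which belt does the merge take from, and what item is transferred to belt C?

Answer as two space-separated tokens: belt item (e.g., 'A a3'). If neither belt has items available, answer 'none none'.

Answer: B beam

Derivation:
Tick 1: prefer A, take crate from A; A=[ingot,flask,quill,keg,spool] B=[disk,beam,oval,joint] C=[crate]
Tick 2: prefer B, take disk from B; A=[ingot,flask,quill,keg,spool] B=[beam,oval,joint] C=[crate,disk]
Tick 3: prefer A, take ingot from A; A=[flask,quill,keg,spool] B=[beam,oval,joint] C=[crate,disk,ingot]
Tick 4: prefer B, take beam from B; A=[flask,quill,keg,spool] B=[oval,joint] C=[crate,disk,ingot,beam]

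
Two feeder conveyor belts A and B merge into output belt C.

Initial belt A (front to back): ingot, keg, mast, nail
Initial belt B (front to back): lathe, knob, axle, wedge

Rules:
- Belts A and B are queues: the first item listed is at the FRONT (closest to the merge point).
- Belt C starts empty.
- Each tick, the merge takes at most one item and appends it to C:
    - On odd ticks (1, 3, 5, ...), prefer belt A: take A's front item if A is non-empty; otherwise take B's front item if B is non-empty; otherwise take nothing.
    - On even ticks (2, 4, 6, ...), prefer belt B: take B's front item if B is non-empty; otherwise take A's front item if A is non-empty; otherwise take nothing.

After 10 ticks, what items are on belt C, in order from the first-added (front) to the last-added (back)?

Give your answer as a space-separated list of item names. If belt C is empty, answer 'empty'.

Tick 1: prefer A, take ingot from A; A=[keg,mast,nail] B=[lathe,knob,axle,wedge] C=[ingot]
Tick 2: prefer B, take lathe from B; A=[keg,mast,nail] B=[knob,axle,wedge] C=[ingot,lathe]
Tick 3: prefer A, take keg from A; A=[mast,nail] B=[knob,axle,wedge] C=[ingot,lathe,keg]
Tick 4: prefer B, take knob from B; A=[mast,nail] B=[axle,wedge] C=[ingot,lathe,keg,knob]
Tick 5: prefer A, take mast from A; A=[nail] B=[axle,wedge] C=[ingot,lathe,keg,knob,mast]
Tick 6: prefer B, take axle from B; A=[nail] B=[wedge] C=[ingot,lathe,keg,knob,mast,axle]
Tick 7: prefer A, take nail from A; A=[-] B=[wedge] C=[ingot,lathe,keg,knob,mast,axle,nail]
Tick 8: prefer B, take wedge from B; A=[-] B=[-] C=[ingot,lathe,keg,knob,mast,axle,nail,wedge]
Tick 9: prefer A, both empty, nothing taken; A=[-] B=[-] C=[ingot,lathe,keg,knob,mast,axle,nail,wedge]
Tick 10: prefer B, both empty, nothing taken; A=[-] B=[-] C=[ingot,lathe,keg,knob,mast,axle,nail,wedge]

Answer: ingot lathe keg knob mast axle nail wedge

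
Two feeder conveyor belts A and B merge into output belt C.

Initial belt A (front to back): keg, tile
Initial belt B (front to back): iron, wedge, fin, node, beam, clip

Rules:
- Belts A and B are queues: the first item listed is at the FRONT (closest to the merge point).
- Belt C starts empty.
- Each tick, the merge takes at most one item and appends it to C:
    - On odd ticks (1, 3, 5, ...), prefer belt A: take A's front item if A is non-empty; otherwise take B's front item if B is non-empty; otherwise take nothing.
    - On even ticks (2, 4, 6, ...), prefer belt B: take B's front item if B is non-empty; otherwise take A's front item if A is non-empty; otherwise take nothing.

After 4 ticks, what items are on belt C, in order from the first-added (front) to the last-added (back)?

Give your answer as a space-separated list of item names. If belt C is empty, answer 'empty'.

Tick 1: prefer A, take keg from A; A=[tile] B=[iron,wedge,fin,node,beam,clip] C=[keg]
Tick 2: prefer B, take iron from B; A=[tile] B=[wedge,fin,node,beam,clip] C=[keg,iron]
Tick 3: prefer A, take tile from A; A=[-] B=[wedge,fin,node,beam,clip] C=[keg,iron,tile]
Tick 4: prefer B, take wedge from B; A=[-] B=[fin,node,beam,clip] C=[keg,iron,tile,wedge]

Answer: keg iron tile wedge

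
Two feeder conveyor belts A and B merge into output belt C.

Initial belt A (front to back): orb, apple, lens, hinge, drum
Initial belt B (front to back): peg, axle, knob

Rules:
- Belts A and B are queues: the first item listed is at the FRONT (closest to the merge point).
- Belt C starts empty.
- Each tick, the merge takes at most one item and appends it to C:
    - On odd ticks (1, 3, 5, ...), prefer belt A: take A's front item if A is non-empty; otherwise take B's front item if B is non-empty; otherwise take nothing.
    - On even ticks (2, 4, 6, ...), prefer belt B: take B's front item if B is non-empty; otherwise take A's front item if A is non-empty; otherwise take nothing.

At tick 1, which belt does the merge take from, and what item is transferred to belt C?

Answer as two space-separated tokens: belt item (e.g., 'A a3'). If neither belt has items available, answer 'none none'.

Tick 1: prefer A, take orb from A; A=[apple,lens,hinge,drum] B=[peg,axle,knob] C=[orb]

Answer: A orb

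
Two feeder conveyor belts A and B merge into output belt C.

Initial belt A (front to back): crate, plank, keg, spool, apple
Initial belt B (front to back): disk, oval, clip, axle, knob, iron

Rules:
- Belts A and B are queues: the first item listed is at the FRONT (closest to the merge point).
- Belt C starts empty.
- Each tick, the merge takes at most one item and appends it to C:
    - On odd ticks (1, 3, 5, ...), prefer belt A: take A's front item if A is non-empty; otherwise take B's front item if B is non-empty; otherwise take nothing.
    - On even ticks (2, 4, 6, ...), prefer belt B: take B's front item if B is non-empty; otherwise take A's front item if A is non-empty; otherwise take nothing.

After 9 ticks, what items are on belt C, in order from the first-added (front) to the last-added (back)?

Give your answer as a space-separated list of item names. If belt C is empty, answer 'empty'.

Answer: crate disk plank oval keg clip spool axle apple

Derivation:
Tick 1: prefer A, take crate from A; A=[plank,keg,spool,apple] B=[disk,oval,clip,axle,knob,iron] C=[crate]
Tick 2: prefer B, take disk from B; A=[plank,keg,spool,apple] B=[oval,clip,axle,knob,iron] C=[crate,disk]
Tick 3: prefer A, take plank from A; A=[keg,spool,apple] B=[oval,clip,axle,knob,iron] C=[crate,disk,plank]
Tick 4: prefer B, take oval from B; A=[keg,spool,apple] B=[clip,axle,knob,iron] C=[crate,disk,plank,oval]
Tick 5: prefer A, take keg from A; A=[spool,apple] B=[clip,axle,knob,iron] C=[crate,disk,plank,oval,keg]
Tick 6: prefer B, take clip from B; A=[spool,apple] B=[axle,knob,iron] C=[crate,disk,plank,oval,keg,clip]
Tick 7: prefer A, take spool from A; A=[apple] B=[axle,knob,iron] C=[crate,disk,plank,oval,keg,clip,spool]
Tick 8: prefer B, take axle from B; A=[apple] B=[knob,iron] C=[crate,disk,plank,oval,keg,clip,spool,axle]
Tick 9: prefer A, take apple from A; A=[-] B=[knob,iron] C=[crate,disk,plank,oval,keg,clip,spool,axle,apple]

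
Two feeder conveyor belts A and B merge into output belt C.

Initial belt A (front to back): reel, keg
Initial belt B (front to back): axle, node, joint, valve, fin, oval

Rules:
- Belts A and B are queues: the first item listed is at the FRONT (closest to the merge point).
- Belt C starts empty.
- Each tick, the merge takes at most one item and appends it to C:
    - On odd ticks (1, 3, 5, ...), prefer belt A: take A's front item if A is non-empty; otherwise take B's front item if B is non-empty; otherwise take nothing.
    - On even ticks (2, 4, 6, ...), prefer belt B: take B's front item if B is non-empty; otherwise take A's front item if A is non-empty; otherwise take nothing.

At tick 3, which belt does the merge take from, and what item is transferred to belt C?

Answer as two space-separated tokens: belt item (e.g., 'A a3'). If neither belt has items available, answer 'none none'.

Tick 1: prefer A, take reel from A; A=[keg] B=[axle,node,joint,valve,fin,oval] C=[reel]
Tick 2: prefer B, take axle from B; A=[keg] B=[node,joint,valve,fin,oval] C=[reel,axle]
Tick 3: prefer A, take keg from A; A=[-] B=[node,joint,valve,fin,oval] C=[reel,axle,keg]

Answer: A keg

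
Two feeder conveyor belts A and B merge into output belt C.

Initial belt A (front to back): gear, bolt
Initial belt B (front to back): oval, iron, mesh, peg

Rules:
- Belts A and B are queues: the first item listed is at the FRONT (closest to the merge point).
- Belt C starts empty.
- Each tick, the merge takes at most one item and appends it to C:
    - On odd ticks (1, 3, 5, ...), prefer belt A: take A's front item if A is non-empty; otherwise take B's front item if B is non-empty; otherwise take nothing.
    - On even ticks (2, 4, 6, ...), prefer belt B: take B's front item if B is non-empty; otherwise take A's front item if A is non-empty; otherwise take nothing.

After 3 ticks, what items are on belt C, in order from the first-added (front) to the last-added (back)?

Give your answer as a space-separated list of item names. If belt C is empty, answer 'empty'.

Tick 1: prefer A, take gear from A; A=[bolt] B=[oval,iron,mesh,peg] C=[gear]
Tick 2: prefer B, take oval from B; A=[bolt] B=[iron,mesh,peg] C=[gear,oval]
Tick 3: prefer A, take bolt from A; A=[-] B=[iron,mesh,peg] C=[gear,oval,bolt]

Answer: gear oval bolt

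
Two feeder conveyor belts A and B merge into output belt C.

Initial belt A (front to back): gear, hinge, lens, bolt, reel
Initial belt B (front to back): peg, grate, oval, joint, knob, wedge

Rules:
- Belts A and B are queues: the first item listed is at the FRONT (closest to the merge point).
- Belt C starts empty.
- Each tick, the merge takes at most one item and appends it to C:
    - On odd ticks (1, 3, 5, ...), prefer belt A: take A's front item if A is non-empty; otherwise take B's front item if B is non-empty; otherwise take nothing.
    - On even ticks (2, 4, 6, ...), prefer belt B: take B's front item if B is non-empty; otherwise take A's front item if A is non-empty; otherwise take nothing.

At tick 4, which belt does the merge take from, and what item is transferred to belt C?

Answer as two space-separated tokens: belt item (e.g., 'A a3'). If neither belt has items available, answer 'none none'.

Tick 1: prefer A, take gear from A; A=[hinge,lens,bolt,reel] B=[peg,grate,oval,joint,knob,wedge] C=[gear]
Tick 2: prefer B, take peg from B; A=[hinge,lens,bolt,reel] B=[grate,oval,joint,knob,wedge] C=[gear,peg]
Tick 3: prefer A, take hinge from A; A=[lens,bolt,reel] B=[grate,oval,joint,knob,wedge] C=[gear,peg,hinge]
Tick 4: prefer B, take grate from B; A=[lens,bolt,reel] B=[oval,joint,knob,wedge] C=[gear,peg,hinge,grate]

Answer: B grate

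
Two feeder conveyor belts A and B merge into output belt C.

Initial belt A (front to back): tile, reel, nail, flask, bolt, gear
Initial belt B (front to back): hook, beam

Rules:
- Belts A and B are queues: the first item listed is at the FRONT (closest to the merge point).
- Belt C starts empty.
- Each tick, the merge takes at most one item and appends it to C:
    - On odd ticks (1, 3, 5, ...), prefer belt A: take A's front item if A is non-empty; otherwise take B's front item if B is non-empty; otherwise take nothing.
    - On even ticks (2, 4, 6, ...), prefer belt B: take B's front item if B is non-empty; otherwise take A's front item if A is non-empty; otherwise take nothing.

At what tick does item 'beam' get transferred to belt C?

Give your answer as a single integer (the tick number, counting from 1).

Answer: 4

Derivation:
Tick 1: prefer A, take tile from A; A=[reel,nail,flask,bolt,gear] B=[hook,beam] C=[tile]
Tick 2: prefer B, take hook from B; A=[reel,nail,flask,bolt,gear] B=[beam] C=[tile,hook]
Tick 3: prefer A, take reel from A; A=[nail,flask,bolt,gear] B=[beam] C=[tile,hook,reel]
Tick 4: prefer B, take beam from B; A=[nail,flask,bolt,gear] B=[-] C=[tile,hook,reel,beam]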